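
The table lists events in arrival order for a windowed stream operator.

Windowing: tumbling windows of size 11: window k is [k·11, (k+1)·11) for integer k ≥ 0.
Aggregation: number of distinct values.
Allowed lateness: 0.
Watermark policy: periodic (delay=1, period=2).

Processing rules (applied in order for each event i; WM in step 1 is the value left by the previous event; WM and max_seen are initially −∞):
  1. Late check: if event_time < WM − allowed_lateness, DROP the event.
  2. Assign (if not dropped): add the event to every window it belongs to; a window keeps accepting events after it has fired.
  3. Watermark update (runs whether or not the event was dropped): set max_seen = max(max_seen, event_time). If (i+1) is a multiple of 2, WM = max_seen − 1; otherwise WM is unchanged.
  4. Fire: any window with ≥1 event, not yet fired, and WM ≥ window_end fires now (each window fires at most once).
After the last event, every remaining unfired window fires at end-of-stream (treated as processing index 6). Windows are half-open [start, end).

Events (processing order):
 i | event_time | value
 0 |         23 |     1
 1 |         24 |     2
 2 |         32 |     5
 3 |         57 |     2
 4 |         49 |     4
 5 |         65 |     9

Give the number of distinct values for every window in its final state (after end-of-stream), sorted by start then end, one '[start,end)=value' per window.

i=0 t=23 v=1: → [22,33); WM=−∞
i=1 t=24 v=2: → [22,33); WM=23
i=2 t=32 v=5: → [22,33); WM=23
i=3 t=57 v=2: → [55,66); WM=56; [22,33) fires=3
i=4 t=49 v=4: DROP (t<56-0); WM=56
i=5 t=65 v=9: → [55,66); WM=64

[22,33)=3 [55,66)=2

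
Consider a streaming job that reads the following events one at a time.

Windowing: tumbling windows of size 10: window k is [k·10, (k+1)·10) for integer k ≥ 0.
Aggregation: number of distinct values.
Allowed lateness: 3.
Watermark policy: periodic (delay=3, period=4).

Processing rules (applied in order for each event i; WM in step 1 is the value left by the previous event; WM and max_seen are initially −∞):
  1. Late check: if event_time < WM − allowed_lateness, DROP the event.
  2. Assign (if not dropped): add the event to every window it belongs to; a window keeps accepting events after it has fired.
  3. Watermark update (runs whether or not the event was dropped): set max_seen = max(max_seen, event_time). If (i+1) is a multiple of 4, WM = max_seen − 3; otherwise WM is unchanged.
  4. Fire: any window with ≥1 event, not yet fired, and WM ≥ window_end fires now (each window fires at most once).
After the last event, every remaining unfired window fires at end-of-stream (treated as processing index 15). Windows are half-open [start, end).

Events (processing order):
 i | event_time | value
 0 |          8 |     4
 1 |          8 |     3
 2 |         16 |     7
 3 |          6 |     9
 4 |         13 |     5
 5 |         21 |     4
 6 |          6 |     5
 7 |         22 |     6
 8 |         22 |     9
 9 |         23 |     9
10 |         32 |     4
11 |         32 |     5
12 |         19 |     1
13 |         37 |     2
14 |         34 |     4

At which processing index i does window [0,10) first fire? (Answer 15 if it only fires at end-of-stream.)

3

i=0 t=8 v=4: → [0,10); WM=−∞
i=1 t=8 v=3: → [0,10); WM=−∞
i=2 t=16 v=7: → [10,20); WM=−∞
i=3 t=6 v=9: → [0,10); WM=13; [0,10) fires=3
i=4 t=13 v=5: → [10,20); WM=13
i=5 t=21 v=4: → [20,30); WM=13
i=6 t=6 v=5: DROP (t<13-3); WM=13
i=7 t=22 v=6: → [20,30); WM=19
i=8 t=22 v=9: → [20,30); WM=19
i=9 t=23 v=9: → [20,30); WM=19
i=10 t=32 v=4: → [30,40); WM=19
i=11 t=32 v=5: → [30,40); WM=29; [10,20) fires=2
i=12 t=19 v=1: DROP (t<29-3); WM=29
i=13 t=37 v=2: → [30,40); WM=29
i=14 t=34 v=4: → [30,40); WM=29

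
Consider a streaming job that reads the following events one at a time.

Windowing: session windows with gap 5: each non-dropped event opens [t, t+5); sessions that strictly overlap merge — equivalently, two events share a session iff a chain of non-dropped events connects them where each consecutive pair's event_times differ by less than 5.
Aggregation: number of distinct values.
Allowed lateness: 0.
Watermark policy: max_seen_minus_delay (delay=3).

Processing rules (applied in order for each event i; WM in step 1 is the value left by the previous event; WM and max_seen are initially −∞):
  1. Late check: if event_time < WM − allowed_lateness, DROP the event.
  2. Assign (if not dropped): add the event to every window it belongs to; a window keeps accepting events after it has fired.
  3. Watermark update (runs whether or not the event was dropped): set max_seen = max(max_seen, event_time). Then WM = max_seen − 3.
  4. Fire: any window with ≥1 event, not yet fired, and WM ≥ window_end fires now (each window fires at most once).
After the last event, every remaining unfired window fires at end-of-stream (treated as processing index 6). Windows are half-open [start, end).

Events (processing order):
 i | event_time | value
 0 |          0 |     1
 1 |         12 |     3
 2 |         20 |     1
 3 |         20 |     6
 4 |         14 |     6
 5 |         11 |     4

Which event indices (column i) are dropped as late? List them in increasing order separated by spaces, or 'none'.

i=0 t=0 v=1: → [0,5); WM=-3
i=1 t=12 v=3: → [12,17); WM=9
i=2 t=20 v=1: → [20,25); WM=17
i=3 t=20 v=6: → [20,25); WM=17
i=4 t=14 v=6: DROP (t<17-0); WM=17
i=5 t=11 v=4: DROP (t<17-0); WM=17

4 5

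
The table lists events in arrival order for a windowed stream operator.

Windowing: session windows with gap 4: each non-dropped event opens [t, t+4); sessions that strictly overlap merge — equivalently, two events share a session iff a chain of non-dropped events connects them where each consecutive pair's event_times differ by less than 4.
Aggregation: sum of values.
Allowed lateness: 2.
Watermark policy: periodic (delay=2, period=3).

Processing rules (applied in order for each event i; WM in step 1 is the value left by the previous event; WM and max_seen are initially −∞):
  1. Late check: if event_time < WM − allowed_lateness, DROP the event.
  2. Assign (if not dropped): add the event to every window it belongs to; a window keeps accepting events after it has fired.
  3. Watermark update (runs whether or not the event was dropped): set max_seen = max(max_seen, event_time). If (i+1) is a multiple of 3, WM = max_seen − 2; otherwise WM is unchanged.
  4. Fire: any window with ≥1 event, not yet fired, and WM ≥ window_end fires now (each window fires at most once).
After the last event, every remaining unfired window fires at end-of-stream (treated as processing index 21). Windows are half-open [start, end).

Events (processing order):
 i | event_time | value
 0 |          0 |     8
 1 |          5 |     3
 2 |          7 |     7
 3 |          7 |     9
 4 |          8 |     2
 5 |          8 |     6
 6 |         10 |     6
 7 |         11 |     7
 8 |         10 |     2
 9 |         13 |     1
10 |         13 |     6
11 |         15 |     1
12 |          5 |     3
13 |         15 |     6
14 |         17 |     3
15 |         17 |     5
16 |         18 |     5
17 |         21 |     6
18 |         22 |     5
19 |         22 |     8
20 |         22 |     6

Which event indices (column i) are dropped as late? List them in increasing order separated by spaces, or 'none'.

i=0 t=0 v=8: → [0,4); WM=−∞
i=1 t=5 v=3: → [5,9); WM=−∞
i=2 t=7 v=7: → [5,11); WM=5
i=3 t=7 v=9: → [5,11); WM=5
i=4 t=8 v=2: → [5,12); WM=5
i=5 t=8 v=6: → [5,12); WM=6
i=6 t=10 v=6: → [5,14); WM=6
i=7 t=11 v=7: → [5,15); WM=6
i=8 t=10 v=2: → [5,15); WM=9
i=9 t=13 v=1: → [5,17); WM=9
i=10 t=13 v=6: → [5,17); WM=9
i=11 t=15 v=1: → [5,19); WM=13
i=12 t=5 v=3: DROP (t<13-2); WM=13
i=13 t=15 v=6: → [5,19); WM=13
i=14 t=17 v=3: → [5,21); WM=15
i=15 t=17 v=5: → [5,21); WM=15
i=16 t=18 v=5: → [5,22); WM=15
i=17 t=21 v=6: → [5,25); WM=19
i=18 t=22 v=5: → [5,26); WM=19
i=19 t=22 v=8: → [5,26); WM=19
i=20 t=22 v=6: → [5,26); WM=20

12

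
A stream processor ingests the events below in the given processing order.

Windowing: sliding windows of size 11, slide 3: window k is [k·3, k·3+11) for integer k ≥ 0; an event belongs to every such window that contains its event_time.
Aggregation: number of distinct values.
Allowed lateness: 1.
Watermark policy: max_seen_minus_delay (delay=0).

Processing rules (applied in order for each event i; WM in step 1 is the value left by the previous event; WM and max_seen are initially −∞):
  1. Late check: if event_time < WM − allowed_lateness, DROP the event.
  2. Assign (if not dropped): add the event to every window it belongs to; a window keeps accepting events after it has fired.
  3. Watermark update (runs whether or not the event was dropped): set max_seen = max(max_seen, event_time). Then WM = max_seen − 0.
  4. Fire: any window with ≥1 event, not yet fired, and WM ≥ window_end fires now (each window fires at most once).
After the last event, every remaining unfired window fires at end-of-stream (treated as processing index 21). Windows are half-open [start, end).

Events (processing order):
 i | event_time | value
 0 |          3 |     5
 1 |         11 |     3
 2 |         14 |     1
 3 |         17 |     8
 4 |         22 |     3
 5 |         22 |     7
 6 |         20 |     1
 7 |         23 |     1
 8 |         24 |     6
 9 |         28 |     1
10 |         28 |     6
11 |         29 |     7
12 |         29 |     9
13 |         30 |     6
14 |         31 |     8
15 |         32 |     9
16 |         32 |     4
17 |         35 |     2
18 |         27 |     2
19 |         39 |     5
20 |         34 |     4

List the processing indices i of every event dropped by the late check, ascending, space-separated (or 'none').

i=0 t=3 v=5: → [3,14),[0,11); WM=3
i=1 t=11 v=3: → [9,20),[6,17),[3,14); WM=11; [0,11) fires=1
i=2 t=14 v=1: → [12,23),[9,20),[6,17); WM=14; [3,14) fires=2
i=3 t=17 v=8: → [15,26),[12,23),[9,20); WM=17; [6,17) fires=2
i=4 t=22 v=3: → [21,32),[18,29),[15,26),[12,23); WM=22; [9,20) fires=3
i=5 t=22 v=7: → [21,32),[18,29),[15,26),[12,23); WM=22
i=6 t=20 v=1: DROP (t<22-1); WM=22
i=7 t=23 v=1: → [21,32),[18,29),[15,26); WM=23; [12,23) fires=4
i=8 t=24 v=6: → [24,35),[21,32),[18,29),[15,26); WM=24
i=9 t=28 v=1: → [27,38),[24,35),[21,32),[18,29); WM=28; [15,26) fires=5
i=10 t=28 v=6: → [27,38),[24,35),[21,32),[18,29); WM=28
i=11 t=29 v=7: → [27,38),[24,35),[21,32); WM=29; [18,29) fires=4
i=12 t=29 v=9: → [27,38),[24,35),[21,32); WM=29
i=13 t=30 v=6: → [30,41),[27,38),[24,35),[21,32); WM=30
i=14 t=31 v=8: → [30,41),[27,38),[24,35),[21,32); WM=31
i=15 t=32 v=9: → [30,41),[27,38),[24,35); WM=32; [21,32) fires=6
i=16 t=32 v=4: → [30,41),[27,38),[24,35); WM=32
i=17 t=35 v=2: → [33,44),[30,41),[27,38); WM=35; [24,35) fires=6
i=18 t=27 v=2: DROP (t<35-1); WM=35
i=19 t=39 v=5: → [39,50),[36,47),[33,44),[30,41); WM=39; [27,38) fires=7
i=20 t=34 v=4: DROP (t<39-1); WM=39

6 18 20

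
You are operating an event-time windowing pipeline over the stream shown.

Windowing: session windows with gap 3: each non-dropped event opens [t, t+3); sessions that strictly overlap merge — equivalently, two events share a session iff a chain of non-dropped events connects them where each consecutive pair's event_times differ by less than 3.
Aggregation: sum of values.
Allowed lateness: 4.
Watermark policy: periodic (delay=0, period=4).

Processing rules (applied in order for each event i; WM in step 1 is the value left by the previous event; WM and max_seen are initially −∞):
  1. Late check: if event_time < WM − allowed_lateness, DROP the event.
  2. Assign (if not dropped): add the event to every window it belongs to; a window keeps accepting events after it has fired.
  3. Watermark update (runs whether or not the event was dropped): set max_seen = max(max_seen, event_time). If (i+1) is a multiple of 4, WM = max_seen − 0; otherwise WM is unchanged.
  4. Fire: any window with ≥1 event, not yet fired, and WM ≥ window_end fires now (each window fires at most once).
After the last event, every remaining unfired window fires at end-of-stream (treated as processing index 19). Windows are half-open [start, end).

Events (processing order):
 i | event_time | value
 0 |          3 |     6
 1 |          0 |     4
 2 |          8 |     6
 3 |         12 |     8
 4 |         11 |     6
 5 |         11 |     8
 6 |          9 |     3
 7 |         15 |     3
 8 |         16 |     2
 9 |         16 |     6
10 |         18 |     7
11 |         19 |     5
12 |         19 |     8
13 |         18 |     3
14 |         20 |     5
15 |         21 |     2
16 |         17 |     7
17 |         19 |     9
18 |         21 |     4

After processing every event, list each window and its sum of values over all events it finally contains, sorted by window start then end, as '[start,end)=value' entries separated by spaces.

i=0 t=3 v=6: → [3,6); WM=−∞
i=1 t=0 v=4: → [0,3); WM=−∞
i=2 t=8 v=6: → [8,11); WM=−∞
i=3 t=12 v=8: → [12,15); WM=12
i=4 t=11 v=6: → [11,15); WM=12
i=5 t=11 v=8: → [11,15); WM=12
i=6 t=9 v=3: → [8,15); WM=12
i=7 t=15 v=3: → [15,18); WM=15
i=8 t=16 v=2: → [15,19); WM=15
i=9 t=16 v=6: → [15,19); WM=15
i=10 t=18 v=7: → [15,21); WM=15
i=11 t=19 v=5: → [15,22); WM=19
i=12 t=19 v=8: → [15,22); WM=19
i=13 t=18 v=3: → [15,22); WM=19
i=14 t=20 v=5: → [15,23); WM=19
i=15 t=21 v=2: → [15,24); WM=21
i=16 t=17 v=7: → [15,24); WM=21
i=17 t=19 v=9: → [15,24); WM=21
i=18 t=21 v=4: → [15,24); WM=21

[0,3)=4 [3,6)=6 [8,15)=31 [15,24)=61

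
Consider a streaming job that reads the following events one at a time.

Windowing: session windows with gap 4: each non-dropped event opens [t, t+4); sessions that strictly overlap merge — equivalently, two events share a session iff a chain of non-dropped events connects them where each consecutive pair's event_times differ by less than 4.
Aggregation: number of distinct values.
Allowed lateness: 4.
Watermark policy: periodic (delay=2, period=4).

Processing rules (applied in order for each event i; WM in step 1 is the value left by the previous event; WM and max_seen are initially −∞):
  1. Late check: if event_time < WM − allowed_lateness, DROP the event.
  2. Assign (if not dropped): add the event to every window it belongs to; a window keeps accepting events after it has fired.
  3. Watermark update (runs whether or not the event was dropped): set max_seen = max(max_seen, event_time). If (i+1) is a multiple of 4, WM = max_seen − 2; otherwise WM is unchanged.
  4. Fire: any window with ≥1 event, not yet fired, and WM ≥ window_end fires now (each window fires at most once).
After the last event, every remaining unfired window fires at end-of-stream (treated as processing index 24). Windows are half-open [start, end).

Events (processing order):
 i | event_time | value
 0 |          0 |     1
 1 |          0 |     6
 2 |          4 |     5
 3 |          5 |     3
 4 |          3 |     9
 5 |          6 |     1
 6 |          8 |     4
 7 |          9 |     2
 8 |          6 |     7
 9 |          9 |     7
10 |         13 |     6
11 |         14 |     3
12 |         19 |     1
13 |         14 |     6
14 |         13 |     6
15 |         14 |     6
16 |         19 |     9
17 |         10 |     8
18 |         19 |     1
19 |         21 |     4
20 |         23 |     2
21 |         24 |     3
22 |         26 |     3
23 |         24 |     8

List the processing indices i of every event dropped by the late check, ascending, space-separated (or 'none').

17

i=0 t=0 v=1: → [0,4); WM=−∞
i=1 t=0 v=6: → [0,4); WM=−∞
i=2 t=4 v=5: → [4,8); WM=−∞
i=3 t=5 v=3: → [4,9); WM=3
i=4 t=3 v=9: → [0,9); WM=3
i=5 t=6 v=1: → [0,10); WM=3
i=6 t=8 v=4: → [0,12); WM=3
i=7 t=9 v=2: → [0,13); WM=7
i=8 t=6 v=7: → [0,13); WM=7
i=9 t=9 v=7: → [0,13); WM=7
i=10 t=13 v=6: → [13,17); WM=7
i=11 t=14 v=3: → [13,18); WM=12
i=12 t=19 v=1: → [19,23); WM=12
i=13 t=14 v=6: → [13,18); WM=12
i=14 t=13 v=6: → [13,18); WM=12
i=15 t=14 v=6: → [13,18); WM=17
i=16 t=19 v=9: → [19,23); WM=17
i=17 t=10 v=8: DROP (t<17-4); WM=17
i=18 t=19 v=1: → [19,23); WM=17
i=19 t=21 v=4: → [19,25); WM=19
i=20 t=23 v=2: → [19,27); WM=19
i=21 t=24 v=3: → [19,28); WM=19
i=22 t=26 v=3: → [19,30); WM=19
i=23 t=24 v=8: → [19,30); WM=24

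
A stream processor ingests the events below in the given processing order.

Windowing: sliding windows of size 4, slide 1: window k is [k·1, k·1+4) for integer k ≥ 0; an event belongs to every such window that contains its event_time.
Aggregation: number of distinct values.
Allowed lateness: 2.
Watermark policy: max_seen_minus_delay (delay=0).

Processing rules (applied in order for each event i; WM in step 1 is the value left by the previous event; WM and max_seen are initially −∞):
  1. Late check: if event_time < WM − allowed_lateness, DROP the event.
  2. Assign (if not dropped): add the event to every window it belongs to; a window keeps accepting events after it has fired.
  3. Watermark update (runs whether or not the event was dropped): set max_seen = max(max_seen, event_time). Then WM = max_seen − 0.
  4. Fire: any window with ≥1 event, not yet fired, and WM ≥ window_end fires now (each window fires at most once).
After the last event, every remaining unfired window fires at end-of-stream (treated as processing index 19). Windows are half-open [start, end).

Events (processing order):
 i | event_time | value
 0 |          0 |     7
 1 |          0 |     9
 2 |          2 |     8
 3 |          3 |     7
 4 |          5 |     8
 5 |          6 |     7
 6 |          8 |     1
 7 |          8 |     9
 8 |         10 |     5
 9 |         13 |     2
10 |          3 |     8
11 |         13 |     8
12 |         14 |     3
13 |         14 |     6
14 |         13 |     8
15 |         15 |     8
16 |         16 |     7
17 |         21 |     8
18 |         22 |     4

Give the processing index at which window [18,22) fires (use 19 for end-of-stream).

i=0 t=0 v=7: → [0,4); WM=0
i=1 t=0 v=9: → [0,4); WM=0
i=2 t=2 v=8: → [2,6),[1,5),[0,4); WM=2
i=3 t=3 v=7: → [3,7),[2,6),[1,5),[0,4); WM=3
i=4 t=5 v=8: → [5,9),[4,8),[3,7),[2,6); WM=5; [0,4) fires=3 [1,5) fires=2
i=5 t=6 v=7: → [6,10),[5,9),[4,8),[3,7); WM=6; [2,6) fires=2
i=6 t=8 v=1: → [8,12),[7,11),[6,10),[5,9); WM=8; [3,7) fires=2 [4,8) fires=2
i=7 t=8 v=9: → [8,12),[7,11),[6,10),[5,9); WM=8
i=8 t=10 v=5: → [10,14),[9,13),[8,12),[7,11); WM=10; [5,9) fires=4 [6,10) fires=3
i=9 t=13 v=2: → [13,17),[12,16),[11,15),[10,14); WM=13; [7,11) fires=3 [8,12) fires=3 [9,13) fires=1
i=10 t=3 v=8: DROP (t<13-2); WM=13
i=11 t=13 v=8: → [13,17),[12,16),[11,15),[10,14); WM=13
i=12 t=14 v=3: → [14,18),[13,17),[12,16),[11,15); WM=14; [10,14) fires=3
i=13 t=14 v=6: → [14,18),[13,17),[12,16),[11,15); WM=14
i=14 t=13 v=8: → [13,17),[12,16),[11,15),[10,14); WM=14
i=15 t=15 v=8: → [15,19),[14,18),[13,17),[12,16); WM=15; [11,15) fires=4
i=16 t=16 v=7: → [16,20),[15,19),[14,18),[13,17); WM=16; [12,16) fires=4
i=17 t=21 v=8: → [21,25),[20,24),[19,23),[18,22); WM=21; [13,17) fires=5 [14,18) fires=4 [15,19) fires=2 [16,20) fires=1
i=18 t=22 v=4: → [22,26),[21,25),[20,24),[19,23); WM=22; [18,22) fires=1

18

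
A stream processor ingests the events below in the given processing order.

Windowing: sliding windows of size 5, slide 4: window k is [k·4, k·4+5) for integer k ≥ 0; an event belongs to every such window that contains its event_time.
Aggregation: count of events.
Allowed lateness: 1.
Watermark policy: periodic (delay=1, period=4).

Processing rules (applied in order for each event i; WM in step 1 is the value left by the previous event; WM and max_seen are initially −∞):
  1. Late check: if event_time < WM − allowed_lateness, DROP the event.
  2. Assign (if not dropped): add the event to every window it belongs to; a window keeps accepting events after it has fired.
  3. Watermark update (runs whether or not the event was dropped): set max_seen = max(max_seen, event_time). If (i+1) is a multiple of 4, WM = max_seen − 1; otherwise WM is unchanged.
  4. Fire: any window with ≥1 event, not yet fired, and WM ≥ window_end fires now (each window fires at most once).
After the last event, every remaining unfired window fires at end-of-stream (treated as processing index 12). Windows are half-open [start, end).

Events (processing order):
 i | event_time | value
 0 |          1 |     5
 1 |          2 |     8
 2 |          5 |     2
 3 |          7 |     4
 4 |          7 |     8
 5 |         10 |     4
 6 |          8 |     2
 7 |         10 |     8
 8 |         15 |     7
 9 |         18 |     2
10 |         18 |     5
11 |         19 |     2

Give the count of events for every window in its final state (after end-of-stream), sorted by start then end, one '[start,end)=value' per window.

i=0 t=1 v=5: → [0,5); WM=−∞
i=1 t=2 v=8: → [0,5); WM=−∞
i=2 t=5 v=2: → [4,9); WM=−∞
i=3 t=7 v=4: → [4,9); WM=6; [0,5) fires=2
i=4 t=7 v=8: → [4,9); WM=6
i=5 t=10 v=4: → [8,13); WM=6
i=6 t=8 v=2: → [8,13),[4,9); WM=6
i=7 t=10 v=8: → [8,13); WM=9; [4,9) fires=4
i=8 t=15 v=7: → [12,17); WM=9
i=9 t=18 v=2: → [16,21); WM=9
i=10 t=18 v=5: → [16,21); WM=9
i=11 t=19 v=2: → [16,21); WM=18; [8,13) fires=3 [12,17) fires=1

[0,5)=2 [4,9)=4 [8,13)=3 [12,17)=1 [16,21)=3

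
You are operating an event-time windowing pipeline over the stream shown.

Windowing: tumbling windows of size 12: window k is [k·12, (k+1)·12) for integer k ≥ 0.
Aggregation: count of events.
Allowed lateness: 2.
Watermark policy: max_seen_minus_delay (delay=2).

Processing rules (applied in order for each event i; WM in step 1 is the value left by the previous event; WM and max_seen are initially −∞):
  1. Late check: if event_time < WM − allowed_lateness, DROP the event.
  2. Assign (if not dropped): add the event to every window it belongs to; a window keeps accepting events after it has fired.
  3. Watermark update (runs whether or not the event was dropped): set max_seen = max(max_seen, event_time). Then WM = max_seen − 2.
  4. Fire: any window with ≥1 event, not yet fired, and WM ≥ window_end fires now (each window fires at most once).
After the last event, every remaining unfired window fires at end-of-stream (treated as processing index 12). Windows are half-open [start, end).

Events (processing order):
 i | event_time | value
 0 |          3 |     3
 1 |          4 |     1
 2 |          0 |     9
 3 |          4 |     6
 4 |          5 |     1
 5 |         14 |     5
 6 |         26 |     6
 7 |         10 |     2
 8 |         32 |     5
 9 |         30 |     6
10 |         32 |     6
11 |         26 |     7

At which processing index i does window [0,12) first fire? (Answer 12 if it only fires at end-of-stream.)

5

i=0 t=3 v=3: → [0,12); WM=1
i=1 t=4 v=1: → [0,12); WM=2
i=2 t=0 v=9: → [0,12); WM=2
i=3 t=4 v=6: → [0,12); WM=2
i=4 t=5 v=1: → [0,12); WM=3
i=5 t=14 v=5: → [12,24); WM=12; [0,12) fires=5
i=6 t=26 v=6: → [24,36); WM=24; [12,24) fires=1
i=7 t=10 v=2: DROP (t<24-2); WM=24
i=8 t=32 v=5: → [24,36); WM=30
i=9 t=30 v=6: → [24,36); WM=30
i=10 t=32 v=6: → [24,36); WM=30
i=11 t=26 v=7: DROP (t<30-2); WM=30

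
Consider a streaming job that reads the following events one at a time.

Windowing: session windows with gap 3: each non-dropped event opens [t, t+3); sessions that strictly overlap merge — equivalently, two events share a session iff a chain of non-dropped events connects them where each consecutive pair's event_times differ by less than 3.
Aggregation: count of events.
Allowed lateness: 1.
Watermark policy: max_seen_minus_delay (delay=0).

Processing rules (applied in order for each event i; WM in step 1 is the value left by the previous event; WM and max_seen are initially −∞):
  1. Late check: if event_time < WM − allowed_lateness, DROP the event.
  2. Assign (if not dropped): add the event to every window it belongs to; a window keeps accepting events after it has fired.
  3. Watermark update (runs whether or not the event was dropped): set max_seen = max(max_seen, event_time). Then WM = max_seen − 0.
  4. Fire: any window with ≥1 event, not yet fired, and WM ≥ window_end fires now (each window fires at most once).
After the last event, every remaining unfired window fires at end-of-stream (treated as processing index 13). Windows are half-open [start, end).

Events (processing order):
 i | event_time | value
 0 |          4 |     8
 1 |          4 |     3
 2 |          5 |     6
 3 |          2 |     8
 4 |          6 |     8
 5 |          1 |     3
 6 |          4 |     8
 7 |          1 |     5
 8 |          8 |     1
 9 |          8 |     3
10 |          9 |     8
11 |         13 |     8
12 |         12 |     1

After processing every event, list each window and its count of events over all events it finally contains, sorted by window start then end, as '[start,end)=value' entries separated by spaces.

i=0 t=4 v=8: → [4,7); WM=4
i=1 t=4 v=3: → [4,7); WM=4
i=2 t=5 v=6: → [4,8); WM=5
i=3 t=2 v=8: DROP (t<5-1); WM=5
i=4 t=6 v=8: → [4,9); WM=6
i=5 t=1 v=3: DROP (t<6-1); WM=6
i=6 t=4 v=8: DROP (t<6-1); WM=6
i=7 t=1 v=5: DROP (t<6-1); WM=6
i=8 t=8 v=1: → [4,11); WM=8
i=9 t=8 v=3: → [4,11); WM=8
i=10 t=9 v=8: → [4,12); WM=9
i=11 t=13 v=8: → [13,16); WM=13
i=12 t=12 v=1: → [12,16); WM=13

[4,12)=7 [12,16)=2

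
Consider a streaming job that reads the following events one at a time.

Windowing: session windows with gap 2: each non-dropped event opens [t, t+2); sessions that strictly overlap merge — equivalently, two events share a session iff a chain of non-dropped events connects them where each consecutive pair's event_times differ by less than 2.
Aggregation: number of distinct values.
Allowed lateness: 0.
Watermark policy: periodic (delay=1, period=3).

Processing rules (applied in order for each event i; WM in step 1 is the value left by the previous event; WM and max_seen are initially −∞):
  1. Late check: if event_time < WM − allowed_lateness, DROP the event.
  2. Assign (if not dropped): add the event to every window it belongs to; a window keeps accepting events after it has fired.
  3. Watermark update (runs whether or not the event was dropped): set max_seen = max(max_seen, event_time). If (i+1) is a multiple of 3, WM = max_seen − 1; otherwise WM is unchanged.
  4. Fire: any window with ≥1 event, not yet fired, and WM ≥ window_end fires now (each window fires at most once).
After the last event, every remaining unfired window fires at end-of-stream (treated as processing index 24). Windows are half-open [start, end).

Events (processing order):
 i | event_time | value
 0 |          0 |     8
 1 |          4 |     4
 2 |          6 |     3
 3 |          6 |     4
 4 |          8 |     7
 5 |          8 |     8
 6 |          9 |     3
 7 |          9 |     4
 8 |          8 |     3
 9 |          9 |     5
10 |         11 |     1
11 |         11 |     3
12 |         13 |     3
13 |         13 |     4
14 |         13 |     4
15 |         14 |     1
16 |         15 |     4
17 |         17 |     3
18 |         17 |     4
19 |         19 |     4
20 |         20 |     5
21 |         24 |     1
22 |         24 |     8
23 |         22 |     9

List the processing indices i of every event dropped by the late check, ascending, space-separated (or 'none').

none

i=0 t=0 v=8: → [0,2); WM=−∞
i=1 t=4 v=4: → [4,6); WM=−∞
i=2 t=6 v=3: → [6,8); WM=5
i=3 t=6 v=4: → [6,8); WM=5
i=4 t=8 v=7: → [8,10); WM=5
i=5 t=8 v=8: → [8,10); WM=7
i=6 t=9 v=3: → [8,11); WM=7
i=7 t=9 v=4: → [8,11); WM=7
i=8 t=8 v=3: → [8,11); WM=8
i=9 t=9 v=5: → [8,11); WM=8
i=10 t=11 v=1: → [11,13); WM=8
i=11 t=11 v=3: → [11,13); WM=10
i=12 t=13 v=3: → [13,15); WM=10
i=13 t=13 v=4: → [13,15); WM=10
i=14 t=13 v=4: → [13,15); WM=12
i=15 t=14 v=1: → [13,16); WM=12
i=16 t=15 v=4: → [13,17); WM=12
i=17 t=17 v=3: → [17,19); WM=16
i=18 t=17 v=4: → [17,19); WM=16
i=19 t=19 v=4: → [19,21); WM=16
i=20 t=20 v=5: → [19,22); WM=19
i=21 t=24 v=1: → [24,26); WM=19
i=22 t=24 v=8: → [24,26); WM=19
i=23 t=22 v=9: → [22,24); WM=23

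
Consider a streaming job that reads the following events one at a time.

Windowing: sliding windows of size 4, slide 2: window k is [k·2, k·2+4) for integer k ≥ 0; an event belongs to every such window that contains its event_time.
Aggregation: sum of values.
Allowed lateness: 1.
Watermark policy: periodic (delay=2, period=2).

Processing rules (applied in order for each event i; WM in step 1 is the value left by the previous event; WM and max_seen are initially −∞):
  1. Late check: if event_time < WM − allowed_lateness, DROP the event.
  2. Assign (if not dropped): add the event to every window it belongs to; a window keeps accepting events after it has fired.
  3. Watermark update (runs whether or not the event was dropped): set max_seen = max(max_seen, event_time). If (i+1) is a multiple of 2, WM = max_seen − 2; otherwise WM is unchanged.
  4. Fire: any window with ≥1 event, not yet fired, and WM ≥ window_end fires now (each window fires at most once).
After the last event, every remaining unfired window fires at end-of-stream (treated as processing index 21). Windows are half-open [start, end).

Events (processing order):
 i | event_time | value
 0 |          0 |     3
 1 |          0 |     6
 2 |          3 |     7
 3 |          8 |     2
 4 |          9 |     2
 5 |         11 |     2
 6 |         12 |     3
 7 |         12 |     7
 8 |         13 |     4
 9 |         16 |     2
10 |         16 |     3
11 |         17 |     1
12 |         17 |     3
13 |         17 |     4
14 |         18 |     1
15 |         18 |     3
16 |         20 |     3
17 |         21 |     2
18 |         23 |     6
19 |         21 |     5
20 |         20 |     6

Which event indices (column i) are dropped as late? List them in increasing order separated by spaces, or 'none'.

none

i=0 t=0 v=3: → [0,4); WM=−∞
i=1 t=0 v=6: → [0,4); WM=-2
i=2 t=3 v=7: → [2,6),[0,4); WM=-2
i=3 t=8 v=2: → [8,12),[6,10); WM=6; [0,4) fires=16 [2,6) fires=7
i=4 t=9 v=2: → [8,12),[6,10); WM=6
i=5 t=11 v=2: → [10,14),[8,12); WM=9
i=6 t=12 v=3: → [12,16),[10,14); WM=9
i=7 t=12 v=7: → [12,16),[10,14); WM=10; [6,10) fires=4
i=8 t=13 v=4: → [12,16),[10,14); WM=10
i=9 t=16 v=2: → [16,20),[14,18); WM=14; [8,12) fires=6 [10,14) fires=16
i=10 t=16 v=3: → [16,20),[14,18); WM=14
i=11 t=17 v=1: → [16,20),[14,18); WM=15
i=12 t=17 v=3: → [16,20),[14,18); WM=15
i=13 t=17 v=4: → [16,20),[14,18); WM=15
i=14 t=18 v=1: → [18,22),[16,20); WM=15
i=15 t=18 v=3: → [18,22),[16,20); WM=16; [12,16) fires=14
i=16 t=20 v=3: → [20,24),[18,22); WM=16
i=17 t=21 v=2: → [20,24),[18,22); WM=19; [14,18) fires=13
i=18 t=23 v=6: → [22,26),[20,24); WM=19
i=19 t=21 v=5: → [20,24),[18,22); WM=21; [16,20) fires=17
i=20 t=20 v=6: → [20,24),[18,22); WM=21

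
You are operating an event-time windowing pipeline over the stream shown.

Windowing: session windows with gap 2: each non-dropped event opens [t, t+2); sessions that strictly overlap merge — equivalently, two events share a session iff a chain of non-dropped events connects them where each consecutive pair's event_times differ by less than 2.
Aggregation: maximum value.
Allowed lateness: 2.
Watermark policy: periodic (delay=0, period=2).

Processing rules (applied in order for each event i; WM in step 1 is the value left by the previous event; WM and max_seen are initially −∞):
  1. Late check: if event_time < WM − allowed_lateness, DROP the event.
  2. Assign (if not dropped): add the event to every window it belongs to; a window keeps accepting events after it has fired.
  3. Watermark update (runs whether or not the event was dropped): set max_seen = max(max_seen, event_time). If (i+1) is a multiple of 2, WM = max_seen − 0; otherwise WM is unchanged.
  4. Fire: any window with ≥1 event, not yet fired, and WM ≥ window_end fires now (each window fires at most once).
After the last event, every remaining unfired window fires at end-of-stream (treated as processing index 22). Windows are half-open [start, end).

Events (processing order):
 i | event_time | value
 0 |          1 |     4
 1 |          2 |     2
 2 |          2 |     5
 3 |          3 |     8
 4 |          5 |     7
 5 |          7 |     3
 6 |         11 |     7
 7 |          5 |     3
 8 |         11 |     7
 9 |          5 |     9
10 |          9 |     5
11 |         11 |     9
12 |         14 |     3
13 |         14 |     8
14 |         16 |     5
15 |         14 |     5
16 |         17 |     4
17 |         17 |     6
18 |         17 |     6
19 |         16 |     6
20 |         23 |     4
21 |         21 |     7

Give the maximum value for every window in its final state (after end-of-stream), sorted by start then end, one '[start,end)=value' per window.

[1,5)=8 [5,7)=7 [7,9)=3 [9,11)=5 [11,13)=9 [14,16)=8 [16,19)=6 [21,23)=7 [23,25)=4

i=0 t=1 v=4: → [1,3); WM=−∞
i=1 t=2 v=2: → [1,4); WM=2
i=2 t=2 v=5: → [1,4); WM=2
i=3 t=3 v=8: → [1,5); WM=3
i=4 t=5 v=7: → [5,7); WM=3
i=5 t=7 v=3: → [7,9); WM=7
i=6 t=11 v=7: → [11,13); WM=7
i=7 t=5 v=3: → [5,7); WM=11
i=8 t=11 v=7: → [11,13); WM=11
i=9 t=5 v=9: DROP (t<11-2); WM=11
i=10 t=9 v=5: → [9,11); WM=11
i=11 t=11 v=9: → [11,13); WM=11
i=12 t=14 v=3: → [14,16); WM=11
i=13 t=14 v=8: → [14,16); WM=14
i=14 t=16 v=5: → [16,18); WM=14
i=15 t=14 v=5: → [14,16); WM=16
i=16 t=17 v=4: → [16,19); WM=16
i=17 t=17 v=6: → [16,19); WM=17
i=18 t=17 v=6: → [16,19); WM=17
i=19 t=16 v=6: → [16,19); WM=17
i=20 t=23 v=4: → [23,25); WM=17
i=21 t=21 v=7: → [21,23); WM=23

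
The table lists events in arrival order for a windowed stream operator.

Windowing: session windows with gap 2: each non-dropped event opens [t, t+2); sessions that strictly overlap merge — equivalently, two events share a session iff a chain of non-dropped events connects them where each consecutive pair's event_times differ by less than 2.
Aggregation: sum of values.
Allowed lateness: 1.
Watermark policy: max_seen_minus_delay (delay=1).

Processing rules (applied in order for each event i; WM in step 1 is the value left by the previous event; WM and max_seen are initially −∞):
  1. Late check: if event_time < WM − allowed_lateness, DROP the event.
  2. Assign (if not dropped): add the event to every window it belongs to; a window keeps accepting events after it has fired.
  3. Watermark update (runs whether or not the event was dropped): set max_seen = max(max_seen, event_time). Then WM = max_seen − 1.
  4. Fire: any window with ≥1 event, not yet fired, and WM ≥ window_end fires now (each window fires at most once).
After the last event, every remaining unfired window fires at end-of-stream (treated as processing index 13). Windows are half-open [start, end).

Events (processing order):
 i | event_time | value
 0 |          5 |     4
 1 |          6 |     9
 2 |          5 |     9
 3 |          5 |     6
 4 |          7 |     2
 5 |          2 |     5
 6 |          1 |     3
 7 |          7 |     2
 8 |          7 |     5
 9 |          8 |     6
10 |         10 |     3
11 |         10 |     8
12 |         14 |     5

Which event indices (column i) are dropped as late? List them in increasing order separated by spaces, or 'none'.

5 6

i=0 t=5 v=4: → [5,7); WM=4
i=1 t=6 v=9: → [5,8); WM=5
i=2 t=5 v=9: → [5,8); WM=5
i=3 t=5 v=6: → [5,8); WM=5
i=4 t=7 v=2: → [5,9); WM=6
i=5 t=2 v=5: DROP (t<6-1); WM=6
i=6 t=1 v=3: DROP (t<6-1); WM=6
i=7 t=7 v=2: → [5,9); WM=6
i=8 t=7 v=5: → [5,9); WM=6
i=9 t=8 v=6: → [5,10); WM=7
i=10 t=10 v=3: → [10,12); WM=9
i=11 t=10 v=8: → [10,12); WM=9
i=12 t=14 v=5: → [14,16); WM=13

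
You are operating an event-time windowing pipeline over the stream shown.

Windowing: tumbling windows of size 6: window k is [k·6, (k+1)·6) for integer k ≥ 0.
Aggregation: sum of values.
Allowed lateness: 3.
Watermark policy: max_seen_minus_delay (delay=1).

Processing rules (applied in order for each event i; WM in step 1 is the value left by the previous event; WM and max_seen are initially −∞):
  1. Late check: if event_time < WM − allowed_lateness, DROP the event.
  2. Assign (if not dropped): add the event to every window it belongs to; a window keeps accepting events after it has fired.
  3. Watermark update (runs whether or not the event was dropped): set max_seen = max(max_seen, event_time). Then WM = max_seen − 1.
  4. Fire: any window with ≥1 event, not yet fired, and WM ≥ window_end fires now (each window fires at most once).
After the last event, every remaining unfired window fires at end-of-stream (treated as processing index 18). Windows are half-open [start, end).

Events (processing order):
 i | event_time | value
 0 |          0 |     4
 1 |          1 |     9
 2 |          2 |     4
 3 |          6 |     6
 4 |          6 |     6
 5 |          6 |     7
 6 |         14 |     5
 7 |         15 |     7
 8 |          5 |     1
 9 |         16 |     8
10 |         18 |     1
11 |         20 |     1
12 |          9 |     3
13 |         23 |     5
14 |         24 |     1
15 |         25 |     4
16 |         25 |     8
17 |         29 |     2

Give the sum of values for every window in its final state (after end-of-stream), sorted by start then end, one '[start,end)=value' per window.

[0,6)=17 [6,12)=19 [12,18)=20 [18,24)=7 [24,30)=15

i=0 t=0 v=4: → [0,6); WM=-1
i=1 t=1 v=9: → [0,6); WM=0
i=2 t=2 v=4: → [0,6); WM=1
i=3 t=6 v=6: → [6,12); WM=5
i=4 t=6 v=6: → [6,12); WM=5
i=5 t=6 v=7: → [6,12); WM=5
i=6 t=14 v=5: → [12,18); WM=13; [0,6) fires=17 [6,12) fires=19
i=7 t=15 v=7: → [12,18); WM=14
i=8 t=5 v=1: DROP (t<14-3); WM=14
i=9 t=16 v=8: → [12,18); WM=15
i=10 t=18 v=1: → [18,24); WM=17
i=11 t=20 v=1: → [18,24); WM=19; [12,18) fires=20
i=12 t=9 v=3: DROP (t<19-3); WM=19
i=13 t=23 v=5: → [18,24); WM=22
i=14 t=24 v=1: → [24,30); WM=23
i=15 t=25 v=4: → [24,30); WM=24; [18,24) fires=7
i=16 t=25 v=8: → [24,30); WM=24
i=17 t=29 v=2: → [24,30); WM=28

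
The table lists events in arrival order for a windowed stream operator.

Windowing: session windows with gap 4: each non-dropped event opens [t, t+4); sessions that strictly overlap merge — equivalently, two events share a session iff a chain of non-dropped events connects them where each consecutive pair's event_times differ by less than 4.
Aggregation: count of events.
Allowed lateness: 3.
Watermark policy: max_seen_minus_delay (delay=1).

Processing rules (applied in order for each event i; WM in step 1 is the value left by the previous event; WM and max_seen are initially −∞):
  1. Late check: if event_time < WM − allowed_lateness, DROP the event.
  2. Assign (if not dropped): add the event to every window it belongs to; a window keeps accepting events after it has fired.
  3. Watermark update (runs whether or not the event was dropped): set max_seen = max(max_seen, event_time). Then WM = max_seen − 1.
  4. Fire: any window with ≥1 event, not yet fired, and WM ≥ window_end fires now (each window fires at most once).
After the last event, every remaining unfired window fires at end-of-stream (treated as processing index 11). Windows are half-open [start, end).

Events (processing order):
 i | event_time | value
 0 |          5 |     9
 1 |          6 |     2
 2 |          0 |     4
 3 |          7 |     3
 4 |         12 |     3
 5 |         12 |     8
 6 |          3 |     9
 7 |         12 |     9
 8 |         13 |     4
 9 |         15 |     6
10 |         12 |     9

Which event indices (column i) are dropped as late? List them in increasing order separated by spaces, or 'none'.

2 6

i=0 t=5 v=9: → [5,9); WM=4
i=1 t=6 v=2: → [5,10); WM=5
i=2 t=0 v=4: DROP (t<5-3); WM=5
i=3 t=7 v=3: → [5,11); WM=6
i=4 t=12 v=3: → [12,16); WM=11
i=5 t=12 v=8: → [12,16); WM=11
i=6 t=3 v=9: DROP (t<11-3); WM=11
i=7 t=12 v=9: → [12,16); WM=11
i=8 t=13 v=4: → [12,17); WM=12
i=9 t=15 v=6: → [12,19); WM=14
i=10 t=12 v=9: → [12,19); WM=14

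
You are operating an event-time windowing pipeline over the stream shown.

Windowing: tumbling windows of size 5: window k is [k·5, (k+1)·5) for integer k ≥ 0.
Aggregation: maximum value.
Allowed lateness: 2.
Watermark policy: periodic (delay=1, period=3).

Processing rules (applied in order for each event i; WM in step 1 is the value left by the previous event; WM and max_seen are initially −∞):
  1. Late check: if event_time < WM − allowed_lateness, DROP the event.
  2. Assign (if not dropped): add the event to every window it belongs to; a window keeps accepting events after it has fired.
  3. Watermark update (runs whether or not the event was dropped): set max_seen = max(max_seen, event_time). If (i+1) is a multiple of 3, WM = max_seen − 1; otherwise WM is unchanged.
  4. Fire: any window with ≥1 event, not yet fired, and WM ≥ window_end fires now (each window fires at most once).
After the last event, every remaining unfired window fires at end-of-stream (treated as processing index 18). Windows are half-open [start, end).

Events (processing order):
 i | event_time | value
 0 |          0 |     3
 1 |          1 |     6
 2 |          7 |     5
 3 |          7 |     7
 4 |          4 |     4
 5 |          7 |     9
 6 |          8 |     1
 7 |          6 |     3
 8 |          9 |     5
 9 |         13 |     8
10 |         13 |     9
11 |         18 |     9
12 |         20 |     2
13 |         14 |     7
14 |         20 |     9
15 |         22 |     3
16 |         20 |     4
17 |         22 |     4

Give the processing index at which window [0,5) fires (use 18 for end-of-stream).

i=0 t=0 v=3: → [0,5); WM=−∞
i=1 t=1 v=6: → [0,5); WM=−∞
i=2 t=7 v=5: → [5,10); WM=6; [0,5) fires=6
i=3 t=7 v=7: → [5,10); WM=6
i=4 t=4 v=4: → [0,5); WM=6
i=5 t=7 v=9: → [5,10); WM=6
i=6 t=8 v=1: → [5,10); WM=6
i=7 t=6 v=3: → [5,10); WM=6
i=8 t=9 v=5: → [5,10); WM=8
i=9 t=13 v=8: → [10,15); WM=8
i=10 t=13 v=9: → [10,15); WM=8
i=11 t=18 v=9: → [15,20); WM=17; [5,10) fires=9 [10,15) fires=9
i=12 t=20 v=2: → [20,25); WM=17
i=13 t=14 v=7: DROP (t<17-2); WM=17
i=14 t=20 v=9: → [20,25); WM=19
i=15 t=22 v=3: → [20,25); WM=19
i=16 t=20 v=4: → [20,25); WM=19
i=17 t=22 v=4: → [20,25); WM=21; [15,20) fires=9

2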